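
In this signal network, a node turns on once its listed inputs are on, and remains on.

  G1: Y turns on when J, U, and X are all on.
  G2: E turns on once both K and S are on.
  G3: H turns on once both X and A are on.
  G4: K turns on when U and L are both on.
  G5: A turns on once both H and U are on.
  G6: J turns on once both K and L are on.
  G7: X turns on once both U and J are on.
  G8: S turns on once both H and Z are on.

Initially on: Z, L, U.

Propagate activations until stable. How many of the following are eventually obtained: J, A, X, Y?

G4: U and L on → K on.
G6: K and L on → J on.
G7: U and J on → X on.
J, U, and X are on, so Y turns on (G1).
J: reached.
A would need H and U (G5), but H never turns on.
X: reached.
Y: reached.
Reached: J, X, and Y — 3 of the 4.

3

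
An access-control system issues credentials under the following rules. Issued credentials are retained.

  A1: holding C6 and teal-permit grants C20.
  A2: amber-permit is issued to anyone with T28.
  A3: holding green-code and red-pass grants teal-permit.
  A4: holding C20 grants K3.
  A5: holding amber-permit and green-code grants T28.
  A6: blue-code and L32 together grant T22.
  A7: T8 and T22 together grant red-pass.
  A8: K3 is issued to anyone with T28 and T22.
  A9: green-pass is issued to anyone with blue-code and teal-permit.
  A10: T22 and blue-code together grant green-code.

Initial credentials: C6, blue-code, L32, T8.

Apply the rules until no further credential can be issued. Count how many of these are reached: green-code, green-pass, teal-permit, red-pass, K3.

Holding blue-code and L32 grants T22 (A6).
Holding T8 and T22 grants red-pass (A7).
Holding T22 and blue-code grants green-code (A10).
Holding green-code and red-pass grants teal-permit (A3).
Holding blue-code and teal-permit grants green-pass (A9).
Holding C6 and teal-permit grants C20 (A1).
Holding C20 grants K3 (A4).
green-code: reached.
green-pass: reached.
teal-permit: reached.
red-pass: reached.
K3: reached.
All 5 are reached.

5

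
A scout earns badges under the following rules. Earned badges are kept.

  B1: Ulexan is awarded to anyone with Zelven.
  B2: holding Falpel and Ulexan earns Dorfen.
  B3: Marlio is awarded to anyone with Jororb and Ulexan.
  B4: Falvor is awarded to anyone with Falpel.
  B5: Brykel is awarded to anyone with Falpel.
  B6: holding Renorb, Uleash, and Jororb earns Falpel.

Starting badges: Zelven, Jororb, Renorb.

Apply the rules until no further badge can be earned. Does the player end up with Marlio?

Yes

With Zelven, Ulexan is earned (B1).
With Jororb and Ulexan, Marlio is earned (B3).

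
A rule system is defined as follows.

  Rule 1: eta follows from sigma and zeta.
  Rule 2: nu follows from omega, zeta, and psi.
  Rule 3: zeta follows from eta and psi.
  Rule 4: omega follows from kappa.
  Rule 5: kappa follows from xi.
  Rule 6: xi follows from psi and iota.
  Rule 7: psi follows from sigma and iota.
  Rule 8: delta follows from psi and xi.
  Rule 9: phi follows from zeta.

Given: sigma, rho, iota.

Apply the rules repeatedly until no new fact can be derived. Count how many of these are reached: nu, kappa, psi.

From sigma and iota, Rule 7 gives psi.
From psi and iota, Rule 6 gives xi.
From xi, Rule 5 gives kappa.
nu would need omega, zeta, and psi (Rule 2), but zeta is never established.
kappa: reached.
psi: reached.
Reached: kappa and psi — 2 of the 3.

2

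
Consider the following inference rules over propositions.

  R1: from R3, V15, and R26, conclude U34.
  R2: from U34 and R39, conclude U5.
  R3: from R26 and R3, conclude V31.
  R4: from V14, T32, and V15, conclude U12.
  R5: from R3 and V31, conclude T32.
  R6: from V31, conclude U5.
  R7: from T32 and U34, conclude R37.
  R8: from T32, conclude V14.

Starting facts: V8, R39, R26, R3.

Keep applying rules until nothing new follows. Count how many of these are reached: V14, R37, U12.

1

R26 and R3 hold, so V31 follows (R3).
R3 and V31 hold, so T32 follows (R5).
T32 holds, so V14 follows (R8).
V14: reached.
R37 would need T32 and U34 (R7), but U34 is never established.
U12 would need V14, T32, and V15 (R4), but V15 is never established.
Reached: V14 — 1 of the 3.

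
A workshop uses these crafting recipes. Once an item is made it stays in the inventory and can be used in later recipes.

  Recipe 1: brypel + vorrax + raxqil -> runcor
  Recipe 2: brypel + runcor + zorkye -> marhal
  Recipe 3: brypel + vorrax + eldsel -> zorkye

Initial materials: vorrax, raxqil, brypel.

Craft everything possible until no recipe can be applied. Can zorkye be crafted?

zorkye would need brypel, vorrax, and eldsel (Recipe 3), but eldsel is never obtained.

No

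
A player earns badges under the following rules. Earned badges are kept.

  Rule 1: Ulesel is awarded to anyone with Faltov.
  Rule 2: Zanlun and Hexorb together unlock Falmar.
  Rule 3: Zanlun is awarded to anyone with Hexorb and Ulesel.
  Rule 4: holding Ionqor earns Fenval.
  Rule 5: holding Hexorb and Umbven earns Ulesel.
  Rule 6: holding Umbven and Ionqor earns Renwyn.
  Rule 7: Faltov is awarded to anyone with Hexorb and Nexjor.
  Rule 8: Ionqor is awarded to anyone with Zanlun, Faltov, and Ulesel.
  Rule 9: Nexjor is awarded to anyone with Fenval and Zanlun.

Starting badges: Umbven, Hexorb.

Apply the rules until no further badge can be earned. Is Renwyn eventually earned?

No

Renwyn would need Umbven and Ionqor (Rule 6), but Ionqor is never earned.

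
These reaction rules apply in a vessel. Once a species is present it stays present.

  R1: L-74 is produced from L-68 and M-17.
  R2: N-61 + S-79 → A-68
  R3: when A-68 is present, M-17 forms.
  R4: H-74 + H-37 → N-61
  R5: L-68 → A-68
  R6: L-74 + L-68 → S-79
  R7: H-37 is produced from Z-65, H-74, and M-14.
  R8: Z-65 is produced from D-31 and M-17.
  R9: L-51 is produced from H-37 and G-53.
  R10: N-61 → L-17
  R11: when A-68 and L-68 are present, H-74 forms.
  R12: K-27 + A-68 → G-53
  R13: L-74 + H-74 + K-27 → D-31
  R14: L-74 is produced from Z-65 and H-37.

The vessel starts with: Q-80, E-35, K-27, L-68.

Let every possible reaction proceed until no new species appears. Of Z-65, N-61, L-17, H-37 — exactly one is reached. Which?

Z-65

L-68 present → A-68 forms (R5).
A-68 and L-68 present → H-74 forms (R11).
A-68 present → M-17 forms (R3).
L-68 and M-17 present → L-74 forms (R1).
L-74, H-74, and K-27 present → D-31 forms (R13).
D-31 and M-17 present → Z-65 forms (R8).
N-61 would need H-74 and H-37 (R4), but H-37 never forms. H-37 would need Z-65, H-74, and M-14 (R7), but M-14 never forms. L-17 would need N-61 (R10), but N-61 never forms.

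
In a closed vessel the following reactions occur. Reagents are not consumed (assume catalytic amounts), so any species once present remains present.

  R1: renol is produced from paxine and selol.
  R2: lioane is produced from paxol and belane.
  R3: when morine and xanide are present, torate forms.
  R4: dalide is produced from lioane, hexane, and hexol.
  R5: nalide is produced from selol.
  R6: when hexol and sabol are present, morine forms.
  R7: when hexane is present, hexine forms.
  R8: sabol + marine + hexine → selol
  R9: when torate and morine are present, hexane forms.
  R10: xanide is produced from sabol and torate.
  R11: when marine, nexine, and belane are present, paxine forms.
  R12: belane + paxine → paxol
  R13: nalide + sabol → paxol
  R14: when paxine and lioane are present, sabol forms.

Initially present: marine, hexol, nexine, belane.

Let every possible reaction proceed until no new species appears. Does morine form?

Yes

marine, nexine, and belane present → paxine forms (R11).
belane and paxine present → paxol forms (R12).
paxol and belane present → lioane forms (R2).
paxine and lioane present → sabol forms (R14).
hexol and sabol present → morine forms (R6).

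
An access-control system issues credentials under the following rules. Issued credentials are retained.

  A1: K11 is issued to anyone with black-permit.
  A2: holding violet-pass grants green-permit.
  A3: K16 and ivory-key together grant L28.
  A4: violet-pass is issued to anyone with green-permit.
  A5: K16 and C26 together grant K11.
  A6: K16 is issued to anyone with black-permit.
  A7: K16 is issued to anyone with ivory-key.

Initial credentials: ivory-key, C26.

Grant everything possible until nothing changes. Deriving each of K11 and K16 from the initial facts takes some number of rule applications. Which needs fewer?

K16

K16: Holding ivory-key grants K16 (A7). [1 rule application]
K11: Holding ivory-key grants K16 (A7). Holding K16 and C26 grants K11 (A5). [2 rule applications]
K16 needs fewer.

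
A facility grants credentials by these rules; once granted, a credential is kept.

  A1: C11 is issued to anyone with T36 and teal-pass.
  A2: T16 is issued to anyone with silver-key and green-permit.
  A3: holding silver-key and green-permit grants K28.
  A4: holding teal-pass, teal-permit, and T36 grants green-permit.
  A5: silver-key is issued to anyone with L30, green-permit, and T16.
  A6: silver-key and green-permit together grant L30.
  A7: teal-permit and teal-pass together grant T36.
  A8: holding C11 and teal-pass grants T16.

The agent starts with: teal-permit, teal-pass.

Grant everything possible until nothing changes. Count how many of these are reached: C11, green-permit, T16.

Holding teal-permit and teal-pass grants T36 (A7).
Holding teal-pass, teal-permit, and T36 grants green-permit (A4).
Holding T36 and teal-pass grants C11 (A1).
Holding C11 and teal-pass grants T16 (A8).
C11: reached.
green-permit: reached.
T16: reached.
All 3 are reached.

3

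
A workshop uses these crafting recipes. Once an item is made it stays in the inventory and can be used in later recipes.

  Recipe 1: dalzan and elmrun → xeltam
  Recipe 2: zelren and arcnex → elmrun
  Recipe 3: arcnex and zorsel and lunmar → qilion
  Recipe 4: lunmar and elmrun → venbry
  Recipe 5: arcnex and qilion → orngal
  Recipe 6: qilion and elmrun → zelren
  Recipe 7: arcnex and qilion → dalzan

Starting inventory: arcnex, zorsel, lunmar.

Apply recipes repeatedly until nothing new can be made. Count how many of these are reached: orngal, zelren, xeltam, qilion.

Using Recipe 3, arcnex, zorsel, and lunmar make qilion.
Using Recipe 5, arcnex and qilion make orngal.
orngal: reached.
zelren would need qilion and elmrun (Recipe 6), but elmrun is never obtained.
xeltam would need dalzan and elmrun (Recipe 1), but elmrun is never obtained.
qilion: reached.
Reached: orngal and qilion — 2 of the 4.

2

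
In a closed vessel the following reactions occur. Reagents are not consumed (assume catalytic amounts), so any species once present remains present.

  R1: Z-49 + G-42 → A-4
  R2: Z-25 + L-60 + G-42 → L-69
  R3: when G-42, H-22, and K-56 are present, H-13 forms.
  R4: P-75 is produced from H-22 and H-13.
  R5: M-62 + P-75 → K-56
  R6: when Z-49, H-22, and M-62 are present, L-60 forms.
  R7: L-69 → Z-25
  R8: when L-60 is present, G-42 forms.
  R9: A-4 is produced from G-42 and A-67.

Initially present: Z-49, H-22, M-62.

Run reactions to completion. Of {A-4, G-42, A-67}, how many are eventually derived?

2

Z-49, H-22, and M-62 present → L-60 forms (R6).
L-60 present → G-42 forms (R8).
Z-49 and G-42 present → A-4 forms (R1).
A-4: reached.
G-42: reached.
No rule produces A-67, and it is not given.
Reached: A-4 and G-42 — 2 of the 3.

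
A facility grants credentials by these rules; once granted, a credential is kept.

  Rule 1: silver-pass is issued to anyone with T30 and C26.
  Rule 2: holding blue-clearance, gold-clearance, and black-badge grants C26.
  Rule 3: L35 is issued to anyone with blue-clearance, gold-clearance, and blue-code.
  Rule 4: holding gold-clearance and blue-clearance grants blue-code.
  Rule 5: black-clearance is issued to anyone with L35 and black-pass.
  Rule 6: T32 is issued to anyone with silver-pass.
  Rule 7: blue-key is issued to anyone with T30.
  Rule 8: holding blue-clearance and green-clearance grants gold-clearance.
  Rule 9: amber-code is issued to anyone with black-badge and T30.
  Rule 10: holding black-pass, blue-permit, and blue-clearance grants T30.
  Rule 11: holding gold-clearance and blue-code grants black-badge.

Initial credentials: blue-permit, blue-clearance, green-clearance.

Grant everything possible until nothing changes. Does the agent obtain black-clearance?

No

black-clearance would need L35 and black-pass (Rule 5), but black-pass is never granted.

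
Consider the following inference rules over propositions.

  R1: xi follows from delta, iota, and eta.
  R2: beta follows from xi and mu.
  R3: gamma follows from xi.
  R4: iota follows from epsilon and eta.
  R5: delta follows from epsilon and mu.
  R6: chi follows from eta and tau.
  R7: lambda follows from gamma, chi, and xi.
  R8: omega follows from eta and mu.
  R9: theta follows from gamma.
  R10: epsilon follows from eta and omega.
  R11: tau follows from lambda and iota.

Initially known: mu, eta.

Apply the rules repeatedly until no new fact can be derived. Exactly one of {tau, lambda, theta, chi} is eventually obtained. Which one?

From eta and mu, R8 gives omega.
From eta and omega, R10 gives epsilon.
From epsilon and eta, R4 gives iota.
epsilon and mu hold, so delta follows (R5).
delta, iota, and eta hold, so xi follows (R1).
xi holds, so gamma follows (R3).
From gamma, R9 gives theta.
lambda would need gamma, chi, and xi (R7), but chi is never established. chi would need eta and tau (R6), but tau is never established. tau would need lambda and iota (R11), but lambda is never established.

theta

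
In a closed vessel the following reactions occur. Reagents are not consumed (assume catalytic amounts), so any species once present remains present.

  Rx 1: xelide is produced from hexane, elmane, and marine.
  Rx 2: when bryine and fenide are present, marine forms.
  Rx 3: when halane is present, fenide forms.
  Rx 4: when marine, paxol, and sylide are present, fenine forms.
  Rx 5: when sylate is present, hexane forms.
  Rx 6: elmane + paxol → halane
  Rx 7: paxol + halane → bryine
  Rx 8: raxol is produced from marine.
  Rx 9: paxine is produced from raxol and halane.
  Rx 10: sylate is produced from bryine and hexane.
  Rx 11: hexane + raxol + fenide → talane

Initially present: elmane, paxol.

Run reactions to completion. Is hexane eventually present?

No

hexane would need sylate (Rx 5), but sylate never forms.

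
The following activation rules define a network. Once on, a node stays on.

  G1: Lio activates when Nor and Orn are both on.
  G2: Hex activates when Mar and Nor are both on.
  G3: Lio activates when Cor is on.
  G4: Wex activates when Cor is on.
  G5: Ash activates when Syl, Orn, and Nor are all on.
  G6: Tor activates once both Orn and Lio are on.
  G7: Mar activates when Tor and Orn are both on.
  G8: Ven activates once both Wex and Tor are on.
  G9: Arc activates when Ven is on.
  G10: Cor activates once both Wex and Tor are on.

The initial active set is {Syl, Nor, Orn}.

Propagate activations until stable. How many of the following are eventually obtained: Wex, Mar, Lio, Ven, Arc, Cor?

2

Nor and Orn are on, so Lio activates (G1).
G6: Orn and Lio on → Tor on.
G7: Tor and Orn on → Mar on.
Wex would need Cor (G4), but Cor never turns on.
Mar: reached.
Lio: reached.
Ven would need Wex and Tor (G8), but Wex never turns on.
Arc would need Ven (G9), but Ven never turns on.
Cor would need Wex and Tor (G10), but Wex never turns on.
Reached: Mar and Lio — 2 of the 6.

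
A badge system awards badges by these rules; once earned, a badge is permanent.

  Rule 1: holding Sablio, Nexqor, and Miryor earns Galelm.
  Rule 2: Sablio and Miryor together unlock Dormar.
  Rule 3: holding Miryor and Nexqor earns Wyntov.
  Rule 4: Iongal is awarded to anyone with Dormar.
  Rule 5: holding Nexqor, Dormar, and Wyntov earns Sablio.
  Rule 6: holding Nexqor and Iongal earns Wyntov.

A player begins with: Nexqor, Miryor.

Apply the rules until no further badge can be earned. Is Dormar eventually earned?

Dormar would need Sablio and Miryor (Rule 2), but Sablio is never earned.

No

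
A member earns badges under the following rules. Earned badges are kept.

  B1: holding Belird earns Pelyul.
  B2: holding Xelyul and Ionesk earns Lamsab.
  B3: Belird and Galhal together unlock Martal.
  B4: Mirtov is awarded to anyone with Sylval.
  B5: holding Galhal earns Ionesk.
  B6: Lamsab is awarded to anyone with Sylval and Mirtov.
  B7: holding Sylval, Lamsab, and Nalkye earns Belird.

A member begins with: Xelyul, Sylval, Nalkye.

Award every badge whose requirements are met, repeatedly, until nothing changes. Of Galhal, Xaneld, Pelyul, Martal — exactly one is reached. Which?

With Sylval, Mirtov is earned (B4).
With Sylval and Mirtov, Lamsab is earned (B6).
With Sylval, Lamsab, and Nalkye, Belird is earned (B7).
With Belird, Pelyul is earned (B1).
No rule produces Xaneld, and it is not given. No rule produces Galhal, and it is not given. Martal would need Belird and Galhal (B3), but Galhal is never earned.

Pelyul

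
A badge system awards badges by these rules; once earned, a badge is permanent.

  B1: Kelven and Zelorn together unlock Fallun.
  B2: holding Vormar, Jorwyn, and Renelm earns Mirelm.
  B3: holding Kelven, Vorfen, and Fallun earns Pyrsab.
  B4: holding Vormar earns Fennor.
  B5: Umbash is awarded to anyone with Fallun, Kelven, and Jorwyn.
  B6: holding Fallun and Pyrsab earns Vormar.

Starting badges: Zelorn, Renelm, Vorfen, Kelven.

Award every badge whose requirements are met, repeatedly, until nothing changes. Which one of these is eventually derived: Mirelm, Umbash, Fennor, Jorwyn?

Fennor

With Kelven and Zelorn, Fallun is earned (B1).
With Kelven, Vorfen, and Fallun, Pyrsab is earned (B3).
With Fallun and Pyrsab, Vormar is earned (B6).
With Vormar, Fennor is earned (B4).
Mirelm would need Vormar, Jorwyn, and Renelm (B2), but Jorwyn is never earned. No rule produces Jorwyn, and it is not given. Umbash would need Fallun, Kelven, and Jorwyn (B5), but Jorwyn is never earned.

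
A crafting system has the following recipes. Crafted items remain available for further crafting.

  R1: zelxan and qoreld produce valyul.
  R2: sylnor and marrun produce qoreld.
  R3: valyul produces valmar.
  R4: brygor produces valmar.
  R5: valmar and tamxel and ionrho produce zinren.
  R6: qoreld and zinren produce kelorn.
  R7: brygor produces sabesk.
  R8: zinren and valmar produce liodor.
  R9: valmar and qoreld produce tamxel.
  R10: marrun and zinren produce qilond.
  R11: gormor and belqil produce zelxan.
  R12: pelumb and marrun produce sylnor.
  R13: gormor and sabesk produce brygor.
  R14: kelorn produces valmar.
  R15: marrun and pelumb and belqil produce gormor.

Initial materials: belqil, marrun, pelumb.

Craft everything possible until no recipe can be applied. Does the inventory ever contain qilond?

qilond would need marrun and zinren (R10), but zinren is never obtained.

No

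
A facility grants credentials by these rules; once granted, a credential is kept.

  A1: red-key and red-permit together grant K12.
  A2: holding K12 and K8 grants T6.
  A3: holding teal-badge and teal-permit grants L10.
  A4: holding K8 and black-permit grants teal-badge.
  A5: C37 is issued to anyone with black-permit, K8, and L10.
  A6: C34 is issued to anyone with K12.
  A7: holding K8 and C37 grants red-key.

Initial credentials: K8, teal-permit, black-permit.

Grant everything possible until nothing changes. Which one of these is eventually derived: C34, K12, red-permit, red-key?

Holding K8 and black-permit grants teal-badge (A4).
Holding teal-badge and teal-permit grants L10 (A3).
Holding black-permit, K8, and L10 grants C37 (A5).
Holding K8 and C37 grants red-key (A7).
C34 would need K12 (A6), but K12 is never granted. K12 would need red-key and red-permit (A1), but red-permit is never granted. No rule produces red-permit, and it is not given.

red-key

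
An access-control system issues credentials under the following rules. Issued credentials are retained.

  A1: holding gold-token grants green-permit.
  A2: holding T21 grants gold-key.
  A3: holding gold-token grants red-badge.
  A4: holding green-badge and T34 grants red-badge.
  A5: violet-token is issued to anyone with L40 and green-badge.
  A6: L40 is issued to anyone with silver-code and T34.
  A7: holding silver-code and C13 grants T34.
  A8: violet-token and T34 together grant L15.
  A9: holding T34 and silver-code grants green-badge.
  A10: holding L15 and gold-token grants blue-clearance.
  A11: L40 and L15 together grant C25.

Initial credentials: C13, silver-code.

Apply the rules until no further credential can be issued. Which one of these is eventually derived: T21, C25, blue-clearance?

Holding silver-code and C13 grants T34 (A7).
Holding silver-code and T34 grants L40 (A6).
Holding T34 and silver-code grants green-badge (A9).
Holding L40 and green-badge grants violet-token (A5).
Holding violet-token and T34 grants L15 (A8).
Holding L40 and L15 grants C25 (A11).
No rule produces T21, and it is not given. blue-clearance would need L15 and gold-token (A10), but gold-token is never granted.

C25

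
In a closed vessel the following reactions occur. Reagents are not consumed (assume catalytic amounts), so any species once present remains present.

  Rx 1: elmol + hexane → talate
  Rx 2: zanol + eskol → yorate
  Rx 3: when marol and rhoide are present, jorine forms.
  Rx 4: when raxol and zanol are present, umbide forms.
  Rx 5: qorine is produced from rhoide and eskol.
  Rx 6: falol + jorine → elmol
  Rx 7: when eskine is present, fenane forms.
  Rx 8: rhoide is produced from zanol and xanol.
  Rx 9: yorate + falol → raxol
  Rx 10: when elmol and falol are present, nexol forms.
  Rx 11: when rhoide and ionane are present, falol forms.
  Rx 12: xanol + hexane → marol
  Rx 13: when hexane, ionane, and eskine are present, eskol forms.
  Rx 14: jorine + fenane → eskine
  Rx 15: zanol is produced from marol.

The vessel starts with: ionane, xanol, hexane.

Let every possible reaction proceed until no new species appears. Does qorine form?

No

qorine would need rhoide and eskol (Rx 5), but eskol never forms.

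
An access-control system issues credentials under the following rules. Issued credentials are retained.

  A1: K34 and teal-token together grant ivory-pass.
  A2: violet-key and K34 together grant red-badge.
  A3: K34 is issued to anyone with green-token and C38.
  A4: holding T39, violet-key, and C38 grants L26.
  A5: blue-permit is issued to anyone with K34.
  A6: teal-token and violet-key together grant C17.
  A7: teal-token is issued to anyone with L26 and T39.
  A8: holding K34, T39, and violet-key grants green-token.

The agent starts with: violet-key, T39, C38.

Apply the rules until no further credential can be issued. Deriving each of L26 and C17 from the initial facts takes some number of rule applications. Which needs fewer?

L26: Holding T39, violet-key, and C38 grants L26 (A4). [1 rule application]
C17: Holding T39, violet-key, and C38 grants L26 (A4). Holding L26 and T39 grants teal-token (A7). Holding teal-token and violet-key grants C17 (A6). [3 rule applications]
L26 needs fewer.

L26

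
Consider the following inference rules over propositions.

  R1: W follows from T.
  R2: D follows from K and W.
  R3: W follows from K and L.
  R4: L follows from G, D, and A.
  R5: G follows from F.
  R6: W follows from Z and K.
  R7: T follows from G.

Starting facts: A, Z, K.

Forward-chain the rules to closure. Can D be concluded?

Z and K hold, so W follows (R6).
K and W hold, so D follows (R2).

Yes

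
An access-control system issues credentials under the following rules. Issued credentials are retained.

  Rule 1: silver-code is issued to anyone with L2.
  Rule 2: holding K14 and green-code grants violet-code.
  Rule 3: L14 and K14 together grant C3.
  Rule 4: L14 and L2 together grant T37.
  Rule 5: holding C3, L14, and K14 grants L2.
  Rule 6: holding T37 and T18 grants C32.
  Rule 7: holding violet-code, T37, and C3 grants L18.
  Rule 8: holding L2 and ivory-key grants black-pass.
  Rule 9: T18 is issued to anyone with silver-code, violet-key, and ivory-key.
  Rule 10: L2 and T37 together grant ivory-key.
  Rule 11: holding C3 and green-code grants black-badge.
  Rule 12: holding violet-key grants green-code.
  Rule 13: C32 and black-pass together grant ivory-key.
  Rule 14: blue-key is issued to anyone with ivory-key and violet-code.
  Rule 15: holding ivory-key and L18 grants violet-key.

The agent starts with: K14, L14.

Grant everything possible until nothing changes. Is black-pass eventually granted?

Holding L14 and K14 grants C3 (Rule 3).
Holding C3, L14, and K14 grants L2 (Rule 5).
Holding L14 and L2 grants T37 (Rule 4).
Holding L2 and T37 grants ivory-key (Rule 10).
Holding L2 and ivory-key grants black-pass (Rule 8).

Yes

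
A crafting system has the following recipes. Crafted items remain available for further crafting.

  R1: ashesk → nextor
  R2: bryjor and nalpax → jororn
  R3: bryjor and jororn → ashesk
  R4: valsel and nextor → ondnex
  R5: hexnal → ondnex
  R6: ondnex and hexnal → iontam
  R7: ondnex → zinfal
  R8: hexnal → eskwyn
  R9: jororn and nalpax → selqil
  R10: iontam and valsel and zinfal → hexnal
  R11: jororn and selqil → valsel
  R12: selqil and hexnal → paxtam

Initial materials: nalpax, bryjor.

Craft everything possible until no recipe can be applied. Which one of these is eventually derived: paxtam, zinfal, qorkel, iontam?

Using R2, bryjor and nalpax make jororn.
bryjor and jororn → ashesk (R3).
Using R9, jororn and nalpax make selqil.
ashesk → nextor (R1).
jororn and selqil → valsel (R11).
Using R4, valsel and nextor make ondnex.
ondnex → zinfal (R7).
iontam would need ondnex and hexnal (R6), but hexnal is never obtained. No rule produces qorkel, and it is not given. paxtam would need selqil and hexnal (R12), but hexnal is never obtained.

zinfal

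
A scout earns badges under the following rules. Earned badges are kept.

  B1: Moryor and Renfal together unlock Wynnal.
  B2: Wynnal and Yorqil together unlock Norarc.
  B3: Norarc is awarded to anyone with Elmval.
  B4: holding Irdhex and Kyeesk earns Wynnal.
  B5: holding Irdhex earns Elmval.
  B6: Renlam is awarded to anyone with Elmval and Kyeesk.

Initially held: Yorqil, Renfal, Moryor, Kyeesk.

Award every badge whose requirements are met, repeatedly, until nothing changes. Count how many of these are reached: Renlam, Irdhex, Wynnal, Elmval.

1

With Moryor and Renfal, Wynnal is earned (B1).
Renlam would need Elmval and Kyeesk (B6), but Elmval is never earned.
No rule produces Irdhex, and it is not given.
Wynnal: reached.
Elmval would need Irdhex (B5), but Irdhex is never earned.
Reached: Wynnal — 1 of the 4.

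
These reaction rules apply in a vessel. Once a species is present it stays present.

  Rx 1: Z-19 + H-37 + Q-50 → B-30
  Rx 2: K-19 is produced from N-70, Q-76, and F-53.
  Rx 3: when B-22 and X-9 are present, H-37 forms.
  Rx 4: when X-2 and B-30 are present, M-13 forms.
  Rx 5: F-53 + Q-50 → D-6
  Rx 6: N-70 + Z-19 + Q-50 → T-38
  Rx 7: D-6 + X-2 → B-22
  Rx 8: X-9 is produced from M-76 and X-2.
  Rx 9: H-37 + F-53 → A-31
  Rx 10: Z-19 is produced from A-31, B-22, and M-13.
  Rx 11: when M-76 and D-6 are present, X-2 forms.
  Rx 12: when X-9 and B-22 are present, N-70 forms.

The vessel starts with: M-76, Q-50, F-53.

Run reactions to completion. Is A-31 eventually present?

F-53 and Q-50 present → D-6 forms (Rx 5).
M-76 and D-6 present → X-2 forms (Rx 11).
D-6 and X-2 present → B-22 forms (Rx 7).
M-76 and X-2 present → X-9 forms (Rx 8).
B-22 and X-9 present → H-37 forms (Rx 3).
H-37 and F-53 present → A-31 forms (Rx 9).

Yes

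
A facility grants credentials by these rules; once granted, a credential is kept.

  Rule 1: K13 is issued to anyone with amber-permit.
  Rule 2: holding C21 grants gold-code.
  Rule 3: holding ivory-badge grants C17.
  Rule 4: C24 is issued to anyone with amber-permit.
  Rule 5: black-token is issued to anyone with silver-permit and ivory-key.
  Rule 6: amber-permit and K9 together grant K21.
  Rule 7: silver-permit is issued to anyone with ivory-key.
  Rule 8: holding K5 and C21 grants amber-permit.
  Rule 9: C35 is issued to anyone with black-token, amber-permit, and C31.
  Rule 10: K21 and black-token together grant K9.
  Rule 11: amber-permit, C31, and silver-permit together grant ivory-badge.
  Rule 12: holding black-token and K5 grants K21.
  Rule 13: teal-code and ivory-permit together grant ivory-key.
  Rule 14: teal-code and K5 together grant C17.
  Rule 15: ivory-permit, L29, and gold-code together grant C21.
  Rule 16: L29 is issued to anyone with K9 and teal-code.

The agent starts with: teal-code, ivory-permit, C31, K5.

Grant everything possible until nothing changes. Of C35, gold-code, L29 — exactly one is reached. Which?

L29

Holding teal-code and ivory-permit grants ivory-key (Rule 13).
Holding ivory-key grants silver-permit (Rule 7).
Holding silver-permit and ivory-key grants black-token (Rule 5).
Holding black-token and K5 grants K21 (Rule 12).
Holding K21 and black-token grants K9 (Rule 10).
Holding K9 and teal-code grants L29 (Rule 16).
gold-code would need C21 (Rule 2), but C21 is never granted. C35 would need black-token, amber-permit, and C31 (Rule 9), but amber-permit is never granted.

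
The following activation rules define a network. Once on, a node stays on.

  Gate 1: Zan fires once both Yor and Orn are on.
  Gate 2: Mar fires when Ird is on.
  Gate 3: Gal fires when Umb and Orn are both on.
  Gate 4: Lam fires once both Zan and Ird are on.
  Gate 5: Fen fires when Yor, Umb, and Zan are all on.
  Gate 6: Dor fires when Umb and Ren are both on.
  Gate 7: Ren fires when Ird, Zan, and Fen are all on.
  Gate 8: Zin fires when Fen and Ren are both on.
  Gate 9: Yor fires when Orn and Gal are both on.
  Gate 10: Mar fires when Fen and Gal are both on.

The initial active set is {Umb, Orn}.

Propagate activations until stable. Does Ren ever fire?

Ren would need Ird, Zan, and Fen (Gate 7), but Ird never turns on.

No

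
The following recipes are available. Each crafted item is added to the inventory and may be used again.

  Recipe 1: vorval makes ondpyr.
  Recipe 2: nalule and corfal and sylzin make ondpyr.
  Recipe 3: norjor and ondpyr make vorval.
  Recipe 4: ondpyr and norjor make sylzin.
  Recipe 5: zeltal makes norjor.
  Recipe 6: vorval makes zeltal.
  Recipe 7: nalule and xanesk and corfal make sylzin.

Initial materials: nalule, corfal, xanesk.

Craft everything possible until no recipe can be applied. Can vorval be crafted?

vorval would need norjor and ondpyr (Recipe 3), but norjor is never obtained.

No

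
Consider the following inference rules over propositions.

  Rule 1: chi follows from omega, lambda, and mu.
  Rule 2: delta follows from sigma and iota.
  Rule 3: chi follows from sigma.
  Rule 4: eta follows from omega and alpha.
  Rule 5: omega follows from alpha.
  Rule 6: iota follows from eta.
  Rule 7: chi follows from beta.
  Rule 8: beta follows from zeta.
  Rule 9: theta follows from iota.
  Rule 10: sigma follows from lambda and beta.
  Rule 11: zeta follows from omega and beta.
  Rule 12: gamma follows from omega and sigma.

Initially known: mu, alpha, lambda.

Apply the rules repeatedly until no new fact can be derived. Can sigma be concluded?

sigma would need lambda and beta (Rule 10), but beta is never established.

No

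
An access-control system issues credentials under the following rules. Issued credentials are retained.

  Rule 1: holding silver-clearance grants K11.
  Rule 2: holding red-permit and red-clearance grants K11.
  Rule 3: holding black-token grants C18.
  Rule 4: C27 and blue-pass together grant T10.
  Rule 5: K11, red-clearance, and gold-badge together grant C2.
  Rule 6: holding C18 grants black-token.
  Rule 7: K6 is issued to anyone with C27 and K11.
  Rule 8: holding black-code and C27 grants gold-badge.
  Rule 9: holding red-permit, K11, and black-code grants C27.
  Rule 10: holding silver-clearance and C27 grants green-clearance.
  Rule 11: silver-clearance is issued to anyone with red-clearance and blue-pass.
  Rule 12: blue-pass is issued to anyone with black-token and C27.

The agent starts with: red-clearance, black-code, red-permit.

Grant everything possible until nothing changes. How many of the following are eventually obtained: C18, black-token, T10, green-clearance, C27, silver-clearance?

1

Holding red-permit and red-clearance grants K11 (Rule 2).
Holding red-permit, K11, and black-code grants C27 (Rule 9).
C18 would need black-token (Rule 3), but black-token is never granted.
black-token would need C18 (Rule 6), but C18 is never granted.
T10 would need C27 and blue-pass (Rule 4), but blue-pass is never granted.
green-clearance would need silver-clearance and C27 (Rule 10), but silver-clearance is never granted.
C27: reached.
silver-clearance would need red-clearance and blue-pass (Rule 11), but blue-pass is never granted.
Reached: C27 — 1 of the 6.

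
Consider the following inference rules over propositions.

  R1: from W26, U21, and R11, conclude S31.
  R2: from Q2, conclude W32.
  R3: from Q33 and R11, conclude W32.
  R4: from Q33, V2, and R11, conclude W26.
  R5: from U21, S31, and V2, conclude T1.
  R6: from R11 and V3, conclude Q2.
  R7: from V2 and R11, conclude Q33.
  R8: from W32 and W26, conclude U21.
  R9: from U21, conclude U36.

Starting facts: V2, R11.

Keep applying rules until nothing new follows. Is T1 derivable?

From V2 and R11, R7 gives Q33.
From Q33, V2, and R11, R4 gives W26.
From Q33 and R11, R3 gives W32.
From W32 and W26, R8 gives U21.
From W26, U21, and R11, R1 gives S31.
From U21, S31, and V2, R5 gives T1.

Yes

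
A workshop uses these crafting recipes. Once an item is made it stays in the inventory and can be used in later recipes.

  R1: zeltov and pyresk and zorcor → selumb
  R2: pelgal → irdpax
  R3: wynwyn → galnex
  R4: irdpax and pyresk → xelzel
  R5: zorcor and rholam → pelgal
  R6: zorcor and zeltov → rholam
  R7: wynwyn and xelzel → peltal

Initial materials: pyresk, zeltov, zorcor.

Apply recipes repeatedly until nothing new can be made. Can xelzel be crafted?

Yes

zorcor and zeltov → rholam (R6).
zorcor and rholam → pelgal (R5).
pelgal → irdpax (R2).
Using R4, irdpax and pyresk make xelzel.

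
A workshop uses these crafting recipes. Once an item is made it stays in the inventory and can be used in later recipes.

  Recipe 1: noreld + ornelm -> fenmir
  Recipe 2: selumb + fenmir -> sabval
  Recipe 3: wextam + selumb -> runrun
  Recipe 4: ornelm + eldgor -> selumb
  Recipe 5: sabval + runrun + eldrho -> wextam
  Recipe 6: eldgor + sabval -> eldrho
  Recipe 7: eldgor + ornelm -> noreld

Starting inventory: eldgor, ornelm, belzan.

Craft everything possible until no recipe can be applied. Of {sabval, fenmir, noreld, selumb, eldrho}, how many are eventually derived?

ornelm + eldgor -> selumb (Recipe 4).
Using Recipe 7, eldgor and ornelm make noreld.
noreld + ornelm -> fenmir (Recipe 1).
Using Recipe 2, selumb and fenmir make sabval.
Using Recipe 6, eldgor and sabval make eldrho.
sabval: reached.
fenmir: reached.
noreld: reached.
selumb: reached.
eldrho: reached.
All 5 are reached.

5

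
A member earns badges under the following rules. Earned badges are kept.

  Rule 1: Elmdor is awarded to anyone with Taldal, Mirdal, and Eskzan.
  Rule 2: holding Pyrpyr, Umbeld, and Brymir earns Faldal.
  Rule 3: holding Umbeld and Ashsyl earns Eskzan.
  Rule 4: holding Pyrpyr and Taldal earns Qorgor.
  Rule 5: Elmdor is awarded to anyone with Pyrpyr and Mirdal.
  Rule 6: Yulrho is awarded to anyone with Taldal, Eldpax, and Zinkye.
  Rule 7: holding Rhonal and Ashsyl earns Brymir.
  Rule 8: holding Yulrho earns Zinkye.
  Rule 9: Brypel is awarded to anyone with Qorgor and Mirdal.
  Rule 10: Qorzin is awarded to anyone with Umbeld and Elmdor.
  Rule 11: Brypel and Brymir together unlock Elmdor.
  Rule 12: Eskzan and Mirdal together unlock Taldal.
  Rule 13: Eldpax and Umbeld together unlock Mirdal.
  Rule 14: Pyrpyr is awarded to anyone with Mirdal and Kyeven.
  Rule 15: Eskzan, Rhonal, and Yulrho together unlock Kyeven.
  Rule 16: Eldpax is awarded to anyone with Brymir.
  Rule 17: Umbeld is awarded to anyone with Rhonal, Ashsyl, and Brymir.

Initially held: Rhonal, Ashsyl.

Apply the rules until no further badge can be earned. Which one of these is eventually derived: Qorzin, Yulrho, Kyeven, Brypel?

Qorzin

With Rhonal and Ashsyl, Brymir is earned (Rule 7).
With Rhonal, Ashsyl, and Brymir, Umbeld is earned (Rule 17).
With Brymir, Eldpax is earned (Rule 16).
With Umbeld and Ashsyl, Eskzan is earned (Rule 3).
With Eldpax and Umbeld, Mirdal is earned (Rule 13).
With Eskzan and Mirdal, Taldal is earned (Rule 12).
With Taldal, Mirdal, and Eskzan, Elmdor is earned (Rule 1).
With Umbeld and Elmdor, Qorzin is earned (Rule 10).
Kyeven would need Eskzan, Rhonal, and Yulrho (Rule 15), but Yulrho is never earned. Yulrho would need Taldal, Eldpax, and Zinkye (Rule 6), but Zinkye is never earned. Brypel would need Qorgor and Mirdal (Rule 9), but Qorgor is never earned.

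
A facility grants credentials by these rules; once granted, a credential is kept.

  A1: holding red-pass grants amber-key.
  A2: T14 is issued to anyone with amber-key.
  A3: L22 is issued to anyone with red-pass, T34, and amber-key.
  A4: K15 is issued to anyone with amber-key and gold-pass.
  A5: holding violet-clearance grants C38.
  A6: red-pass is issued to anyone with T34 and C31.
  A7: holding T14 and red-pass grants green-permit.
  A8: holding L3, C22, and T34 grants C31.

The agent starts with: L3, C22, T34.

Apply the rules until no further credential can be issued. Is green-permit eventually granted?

Yes

Holding L3, C22, and T34 grants C31 (A8).
Holding T34 and C31 grants red-pass (A6).
Holding red-pass grants amber-key (A1).
Holding amber-key grants T14 (A2).
Holding T14 and red-pass grants green-permit (A7).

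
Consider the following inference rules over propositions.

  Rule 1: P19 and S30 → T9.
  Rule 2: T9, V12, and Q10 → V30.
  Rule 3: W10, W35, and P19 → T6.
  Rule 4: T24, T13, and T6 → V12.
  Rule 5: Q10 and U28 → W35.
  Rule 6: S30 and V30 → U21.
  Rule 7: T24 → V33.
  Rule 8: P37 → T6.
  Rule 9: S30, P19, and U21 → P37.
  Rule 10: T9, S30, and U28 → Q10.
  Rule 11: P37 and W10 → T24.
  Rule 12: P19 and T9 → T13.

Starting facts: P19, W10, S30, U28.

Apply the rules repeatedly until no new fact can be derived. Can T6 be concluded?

Yes

P19 and S30 hold, so T9 follows (Rule 1).
T9, S30, and U28 hold, so Q10 follows (Rule 10).
Q10 and U28 hold, so W35 follows (Rule 5).
From W10, W35, and P19, Rule 3 gives T6.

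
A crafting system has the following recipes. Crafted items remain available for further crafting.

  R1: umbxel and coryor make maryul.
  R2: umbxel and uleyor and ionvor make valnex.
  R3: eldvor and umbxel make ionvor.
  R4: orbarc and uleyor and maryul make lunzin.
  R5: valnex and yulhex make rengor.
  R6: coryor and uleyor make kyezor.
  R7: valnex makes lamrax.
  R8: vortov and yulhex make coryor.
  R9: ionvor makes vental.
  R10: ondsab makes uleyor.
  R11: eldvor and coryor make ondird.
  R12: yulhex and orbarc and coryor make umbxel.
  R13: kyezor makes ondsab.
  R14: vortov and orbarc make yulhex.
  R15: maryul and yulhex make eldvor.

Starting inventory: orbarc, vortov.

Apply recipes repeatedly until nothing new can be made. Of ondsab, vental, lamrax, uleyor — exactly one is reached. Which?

vental

vortov and orbarc → yulhex (R14).
vortov and yulhex → coryor (R8).
Using R12, yulhex, orbarc, and coryor make umbxel.
Using R1, umbxel and coryor make maryul.
Using R15, maryul and yulhex make eldvor.
Using R3, eldvor and umbxel make ionvor.
Using R9, ionvor makes vental.
lamrax would need valnex (R7), but valnex is never obtained. uleyor would need ondsab (R10), but ondsab is never obtained. ondsab would need kyezor (R13), but kyezor is never obtained.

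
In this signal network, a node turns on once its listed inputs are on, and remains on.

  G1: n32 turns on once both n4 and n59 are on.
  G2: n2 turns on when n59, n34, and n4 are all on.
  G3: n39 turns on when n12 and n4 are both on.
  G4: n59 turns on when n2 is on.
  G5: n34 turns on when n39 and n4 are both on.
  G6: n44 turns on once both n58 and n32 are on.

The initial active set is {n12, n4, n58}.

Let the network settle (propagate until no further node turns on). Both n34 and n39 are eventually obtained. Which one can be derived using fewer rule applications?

n39

n39: n12 and n4 are on, so n39 turns on (G3). [1 rule application]
n34: n12 and n4 are on, so n39 turns on (G3). n39 and n4 are on, so n34 turns on (G5). [2 rule applications]
n39 needs fewer.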